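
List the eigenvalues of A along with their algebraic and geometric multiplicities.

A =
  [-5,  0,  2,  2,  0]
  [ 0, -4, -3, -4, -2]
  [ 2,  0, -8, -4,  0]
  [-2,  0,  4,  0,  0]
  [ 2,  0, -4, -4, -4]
λ = -5: alg = 1, geom = 1; λ = -4: alg = 4, geom = 3

Step 1 — factor the characteristic polynomial to read off the algebraic multiplicities:
  χ_A(x) = (x + 4)^4*(x + 5)

Step 2 — compute geometric multiplicities via the rank-nullity identity g(λ) = n − rank(A − λI):
  rank(A − (-5)·I) = 4, so dim ker(A − (-5)·I) = n − 4 = 1
  rank(A − (-4)·I) = 2, so dim ker(A − (-4)·I) = n − 2 = 3

Summary:
  λ = -5: algebraic multiplicity = 1, geometric multiplicity = 1
  λ = -4: algebraic multiplicity = 4, geometric multiplicity = 3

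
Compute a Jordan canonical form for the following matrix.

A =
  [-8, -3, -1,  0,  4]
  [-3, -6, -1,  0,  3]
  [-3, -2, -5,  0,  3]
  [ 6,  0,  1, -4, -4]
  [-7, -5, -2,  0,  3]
J_3(-4) ⊕ J_2(-4)

The characteristic polynomial is
  det(x·I − A) = x^5 + 20*x^4 + 160*x^3 + 640*x^2 + 1280*x + 1024 = (x + 4)^5

Eigenvalues and multiplicities (the geometric multiplicity of λ is n − rank(A − λI), which equals the number of Jordan blocks for λ):
  λ = -4: algebraic multiplicity = 5, geometric multiplicity = 2

Determining the block sizes for each eigenvalue:
  λ = -4: with am = 5 and gm = 2, the partition is not yet determined (e.g. several partitions of 5 into 2 parts exist). Let N = A − (-4)·I. Computing rank(N^1) = 3, rank(N^2) = 1, rank(N^3) = 0; the number of blocks of size ≥ j is rank(N^{j−1}) − rank(N^j), giving [2, 2, 1]. So we have 1 block(s) of size 3, 1 block(s) of size 2 → block sizes [3, 2]

Assembling the blocks gives a Jordan form
J =
  [-4,  1,  0,  0,  0]
  [ 0, -4,  1,  0,  0]
  [ 0,  0, -4,  0,  0]
  [ 0,  0,  0, -4,  1]
  [ 0,  0,  0,  0, -4]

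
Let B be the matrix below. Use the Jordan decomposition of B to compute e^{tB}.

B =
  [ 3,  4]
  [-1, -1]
e^{tB} =
  [2*t*exp(t) + exp(t), 4*t*exp(t)]
  [-t*exp(t), -2*t*exp(t) + exp(t)]

Strategy: write B = P · J · P⁻¹ where J is a Jordan canonical form, so e^{tB} = P · e^{tJ} · P⁻¹, and e^{tJ} can be computed block-by-block.

B has Jordan form
J =
  [1, 1]
  [0, 1]
(up to reordering of blocks).

Per-block formulas:
  For a 2×2 Jordan block J_2(1): exp(t · J_2(1)) = e^(1t)·(I + t·N), where N is the 2×2 nilpotent shift.

After assembling e^{tJ} and conjugating by P, we get:

e^{tB} =
  [2*t*exp(t) + exp(t), 4*t*exp(t)]
  [-t*exp(t), -2*t*exp(t) + exp(t)]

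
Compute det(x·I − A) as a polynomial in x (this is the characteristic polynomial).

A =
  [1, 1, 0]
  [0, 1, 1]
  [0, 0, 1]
x^3 - 3*x^2 + 3*x - 1

Expanding det(x·I − A) (e.g. by cofactor expansion or by noting that A is similar to its Jordan form J, which has the same characteristic polynomial as A) gives
  χ_A(x) = x^3 - 3*x^2 + 3*x - 1
which factors as (x - 1)^3. The eigenvalues (with algebraic multiplicities) are λ = 1 with multiplicity 3.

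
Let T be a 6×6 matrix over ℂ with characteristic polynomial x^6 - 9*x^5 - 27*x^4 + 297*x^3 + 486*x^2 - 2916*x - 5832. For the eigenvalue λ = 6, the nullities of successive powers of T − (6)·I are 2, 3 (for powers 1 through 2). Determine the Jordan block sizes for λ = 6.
Block sizes for λ = 6: [2, 1]

From the dimensions of kernels of powers, the number of Jordan blocks of size at least j is d_j − d_{j−1} where d_j = dim ker(N^j) (with d_0 = 0). Computing the differences gives [2, 1].
The number of blocks of size exactly k is (#blocks of size ≥ k) − (#blocks of size ≥ k + 1), so the partition is: 1 block(s) of size 1, 1 block(s) of size 2.
In nonincreasing order the block sizes are [2, 1].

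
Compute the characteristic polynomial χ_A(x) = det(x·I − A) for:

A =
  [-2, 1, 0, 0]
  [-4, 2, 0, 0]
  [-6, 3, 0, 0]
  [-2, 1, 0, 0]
x^4

Expanding det(x·I − A) (e.g. by cofactor expansion or by noting that A is similar to its Jordan form J, which has the same characteristic polynomial as A) gives
  χ_A(x) = x^4
which factors as x^4. The eigenvalues (with algebraic multiplicities) are λ = 0 with multiplicity 4.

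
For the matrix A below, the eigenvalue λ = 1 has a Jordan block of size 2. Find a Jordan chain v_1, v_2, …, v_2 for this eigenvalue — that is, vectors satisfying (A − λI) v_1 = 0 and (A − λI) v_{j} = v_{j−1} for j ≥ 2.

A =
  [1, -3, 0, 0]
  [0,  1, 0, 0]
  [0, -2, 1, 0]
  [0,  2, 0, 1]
A Jordan chain for λ = 1 of length 2:
v_1 = (-3, 0, -2, 2)ᵀ
v_2 = (0, 1, 0, 0)ᵀ

Let N = A − (1)·I. We want v_2 with N^2 v_2 = 0 but N^1 v_2 ≠ 0; then v_{j-1} := N · v_j for j = 2, …, 2.

Pick v_2 = (0, 1, 0, 0)ᵀ.
Then v_1 = N · v_2 = (-3, 0, -2, 2)ᵀ.

Sanity check: (A − (1)·I) v_1 = (0, 0, 0, 0)ᵀ = 0. ✓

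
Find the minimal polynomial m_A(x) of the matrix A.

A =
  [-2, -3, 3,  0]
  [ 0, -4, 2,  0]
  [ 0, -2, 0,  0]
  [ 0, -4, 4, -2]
x^2 + 4*x + 4

The characteristic polynomial is χ_A(x) = (x + 2)^4, so the eigenvalues are known. The minimal polynomial is
  m_A(x) = Π_λ (x − λ)^{k_λ}
where k_λ is the size of the *largest* Jordan block for λ (equivalently, the smallest k with (A − λI)^k v = 0 for every generalised eigenvector v of λ).

  λ = -2: largest Jordan block has size 2, contributing (x + 2)^2

So m_A(x) = (x + 2)^2 = x^2 + 4*x + 4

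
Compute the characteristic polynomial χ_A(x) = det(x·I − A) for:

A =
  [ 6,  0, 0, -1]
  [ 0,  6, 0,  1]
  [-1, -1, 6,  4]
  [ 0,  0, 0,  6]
x^4 - 24*x^3 + 216*x^2 - 864*x + 1296

Expanding det(x·I − A) (e.g. by cofactor expansion or by noting that A is similar to its Jordan form J, which has the same characteristic polynomial as A) gives
  χ_A(x) = x^4 - 24*x^3 + 216*x^2 - 864*x + 1296
which factors as (x - 6)^4. The eigenvalues (with algebraic multiplicities) are λ = 6 with multiplicity 4.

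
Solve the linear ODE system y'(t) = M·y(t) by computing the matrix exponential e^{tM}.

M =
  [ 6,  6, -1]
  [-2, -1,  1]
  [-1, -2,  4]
e^{tM} =
  [-t^2*exp(3*t) + 3*t*exp(3*t) + exp(3*t), -2*t^2*exp(3*t) + 6*t*exp(3*t), t^2*exp(3*t) - t*exp(3*t)]
  [t^2*exp(3*t)/2 - 2*t*exp(3*t), t^2*exp(3*t) - 4*t*exp(3*t) + exp(3*t), -t^2*exp(3*t)/2 + t*exp(3*t)]
  [-t*exp(3*t), -2*t*exp(3*t), t*exp(3*t) + exp(3*t)]

Strategy: write M = P · J · P⁻¹ where J is a Jordan canonical form, so e^{tM} = P · e^{tJ} · P⁻¹, and e^{tJ} can be computed block-by-block.

M has Jordan form
J =
  [3, 1, 0]
  [0, 3, 1]
  [0, 0, 3]
(up to reordering of blocks).

Per-block formulas:
  For a 3×3 Jordan block J_3(3): exp(t · J_3(3)) = e^(3t)·(I + t·N + (t^2/2)·N^2), where N is the 3×3 nilpotent shift.

After assembling e^{tJ} and conjugating by P, we get:

e^{tM} =
  [-t^2*exp(3*t) + 3*t*exp(3*t) + exp(3*t), -2*t^2*exp(3*t) + 6*t*exp(3*t), t^2*exp(3*t) - t*exp(3*t)]
  [t^2*exp(3*t)/2 - 2*t*exp(3*t), t^2*exp(3*t) - 4*t*exp(3*t) + exp(3*t), -t^2*exp(3*t)/2 + t*exp(3*t)]
  [-t*exp(3*t), -2*t*exp(3*t), t*exp(3*t) + exp(3*t)]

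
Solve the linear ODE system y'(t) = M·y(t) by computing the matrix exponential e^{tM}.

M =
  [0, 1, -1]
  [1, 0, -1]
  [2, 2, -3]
e^{tM} =
  [t*exp(-t) + exp(-t), t*exp(-t), -t*exp(-t)]
  [t*exp(-t), t*exp(-t) + exp(-t), -t*exp(-t)]
  [2*t*exp(-t), 2*t*exp(-t), -2*t*exp(-t) + exp(-t)]

Strategy: write M = P · J · P⁻¹ where J is a Jordan canonical form, so e^{tM} = P · e^{tJ} · P⁻¹, and e^{tJ} can be computed block-by-block.

M has Jordan form
J =
  [-1,  1,  0]
  [ 0, -1,  0]
  [ 0,  0, -1]
(up to reordering of blocks).

Per-block formulas:
  For a 2×2 Jordan block J_2(-1): exp(t · J_2(-1)) = e^(-1t)·(I + t·N), where N is the 2×2 nilpotent shift.
  For a 1×1 block at λ = -1: exp(t · [-1]) = [e^(-1t)].

After assembling e^{tJ} and conjugating by P, we get:

e^{tM} =
  [t*exp(-t) + exp(-t), t*exp(-t), -t*exp(-t)]
  [t*exp(-t), t*exp(-t) + exp(-t), -t*exp(-t)]
  [2*t*exp(-t), 2*t*exp(-t), -2*t*exp(-t) + exp(-t)]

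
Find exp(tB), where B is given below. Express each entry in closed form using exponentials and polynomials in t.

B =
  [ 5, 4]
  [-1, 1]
e^{tB} =
  [2*t*exp(3*t) + exp(3*t), 4*t*exp(3*t)]
  [-t*exp(3*t), -2*t*exp(3*t) + exp(3*t)]

Strategy: write B = P · J · P⁻¹ where J is a Jordan canonical form, so e^{tB} = P · e^{tJ} · P⁻¹, and e^{tJ} can be computed block-by-block.

B has Jordan form
J =
  [3, 1]
  [0, 3]
(up to reordering of blocks).

Per-block formulas:
  For a 2×2 Jordan block J_2(3): exp(t · J_2(3)) = e^(3t)·(I + t·N), where N is the 2×2 nilpotent shift.

After assembling e^{tJ} and conjugating by P, we get:

e^{tB} =
  [2*t*exp(3*t) + exp(3*t), 4*t*exp(3*t)]
  [-t*exp(3*t), -2*t*exp(3*t) + exp(3*t)]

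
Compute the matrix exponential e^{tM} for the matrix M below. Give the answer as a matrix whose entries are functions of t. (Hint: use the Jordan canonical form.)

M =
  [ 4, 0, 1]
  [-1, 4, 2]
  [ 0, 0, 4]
e^{tM} =
  [exp(4*t), 0, t*exp(4*t)]
  [-t*exp(4*t), exp(4*t), -t^2*exp(4*t)/2 + 2*t*exp(4*t)]
  [0, 0, exp(4*t)]

Strategy: write M = P · J · P⁻¹ where J is a Jordan canonical form, so e^{tM} = P · e^{tJ} · P⁻¹, and e^{tJ} can be computed block-by-block.

M has Jordan form
J =
  [4, 1, 0]
  [0, 4, 1]
  [0, 0, 4]
(up to reordering of blocks).

Per-block formulas:
  For a 3×3 Jordan block J_3(4): exp(t · J_3(4)) = e^(4t)·(I + t·N + (t^2/2)·N^2), where N is the 3×3 nilpotent shift.

After assembling e^{tJ} and conjugating by P, we get:

e^{tM} =
  [exp(4*t), 0, t*exp(4*t)]
  [-t*exp(4*t), exp(4*t), -t^2*exp(4*t)/2 + 2*t*exp(4*t)]
  [0, 0, exp(4*t)]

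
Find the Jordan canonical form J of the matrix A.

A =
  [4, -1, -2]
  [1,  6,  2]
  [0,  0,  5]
J_2(5) ⊕ J_1(5)

The characteristic polynomial is
  det(x·I − A) = x^3 - 15*x^2 + 75*x - 125 = (x - 5)^3

Eigenvalues and multiplicities (the geometric multiplicity of λ is n − rank(A − λI), which equals the number of Jordan blocks for λ):
  λ = 5: algebraic multiplicity = 3, geometric multiplicity = 2

Determining the block sizes for each eigenvalue:
  λ = 5: 2 blocks summing to 3 forces exactly one block of size 2 and the rest size 1 → block sizes [2, 1]

Assembling the blocks gives a Jordan form
J =
  [5, 1, 0]
  [0, 5, 0]
  [0, 0, 5]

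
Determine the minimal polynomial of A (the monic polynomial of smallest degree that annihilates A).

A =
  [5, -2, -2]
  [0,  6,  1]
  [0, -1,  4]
x^2 - 10*x + 25

The characteristic polynomial is χ_A(x) = (x - 5)^3, so the eigenvalues are known. The minimal polynomial is
  m_A(x) = Π_λ (x − λ)^{k_λ}
where k_λ is the size of the *largest* Jordan block for λ (equivalently, the smallest k with (A − λI)^k v = 0 for every generalised eigenvector v of λ).

  λ = 5: largest Jordan block has size 2, contributing (x − 5)^2

So m_A(x) = (x - 5)^2 = x^2 - 10*x + 25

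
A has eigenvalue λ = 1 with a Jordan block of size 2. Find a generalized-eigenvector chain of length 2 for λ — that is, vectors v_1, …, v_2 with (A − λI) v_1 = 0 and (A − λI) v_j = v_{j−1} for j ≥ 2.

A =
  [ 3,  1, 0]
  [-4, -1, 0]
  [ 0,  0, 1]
A Jordan chain for λ = 1 of length 2:
v_1 = (2, -4, 0)ᵀ
v_2 = (1, 0, 0)ᵀ

Let N = A − (1)·I. We want v_2 with N^2 v_2 = 0 but N^1 v_2 ≠ 0; then v_{j-1} := N · v_j for j = 2, …, 2.

Pick v_2 = (1, 0, 0)ᵀ.
Then v_1 = N · v_2 = (2, -4, 0)ᵀ.

Sanity check: (A − (1)·I) v_1 = (0, 0, 0)ᵀ = 0. ✓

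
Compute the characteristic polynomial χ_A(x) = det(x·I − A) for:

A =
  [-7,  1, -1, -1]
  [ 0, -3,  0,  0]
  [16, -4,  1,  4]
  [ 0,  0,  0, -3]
x^4 + 12*x^3 + 54*x^2 + 108*x + 81

Expanding det(x·I − A) (e.g. by cofactor expansion or by noting that A is similar to its Jordan form J, which has the same characteristic polynomial as A) gives
  χ_A(x) = x^4 + 12*x^3 + 54*x^2 + 108*x + 81
which factors as (x + 3)^4. The eigenvalues (with algebraic multiplicities) are λ = -3 with multiplicity 4.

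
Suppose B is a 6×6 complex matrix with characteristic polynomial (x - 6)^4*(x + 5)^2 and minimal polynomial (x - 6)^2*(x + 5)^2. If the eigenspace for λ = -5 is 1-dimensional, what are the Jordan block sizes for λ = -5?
Block sizes for λ = -5: [2]

Step 1 — from the characteristic polynomial, algebraic multiplicity of λ = -5 is 2. From dim ker(B − (-5)·I) = 1, there are exactly 1 Jordan blocks for λ = -5.
Step 2 — from the minimal polynomial, the factor (x + 5)^2 tells us the largest block for λ = -5 has size 2.
Step 3 — with total size 2, 1 blocks, and largest block 2, the block sizes (in nonincreasing order) are [2].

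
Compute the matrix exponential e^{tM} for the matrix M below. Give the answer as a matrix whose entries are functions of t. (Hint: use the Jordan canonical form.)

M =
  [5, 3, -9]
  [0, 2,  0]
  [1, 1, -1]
e^{tM} =
  [3*t*exp(2*t) + exp(2*t), 3*t*exp(2*t), -9*t*exp(2*t)]
  [0, exp(2*t), 0]
  [t*exp(2*t), t*exp(2*t), -3*t*exp(2*t) + exp(2*t)]

Strategy: write M = P · J · P⁻¹ where J is a Jordan canonical form, so e^{tM} = P · e^{tJ} · P⁻¹, and e^{tJ} can be computed block-by-block.

M has Jordan form
J =
  [2, 1, 0]
  [0, 2, 0]
  [0, 0, 2]
(up to reordering of blocks).

Per-block formulas:
  For a 2×2 Jordan block J_2(2): exp(t · J_2(2)) = e^(2t)·(I + t·N), where N is the 2×2 nilpotent shift.
  For a 1×1 block at λ = 2: exp(t · [2]) = [e^(2t)].

After assembling e^{tJ} and conjugating by P, we get:

e^{tM} =
  [3*t*exp(2*t) + exp(2*t), 3*t*exp(2*t), -9*t*exp(2*t)]
  [0, exp(2*t), 0]
  [t*exp(2*t), t*exp(2*t), -3*t*exp(2*t) + exp(2*t)]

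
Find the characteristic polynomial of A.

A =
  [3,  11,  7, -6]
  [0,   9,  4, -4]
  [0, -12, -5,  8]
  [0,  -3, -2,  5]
x^4 - 12*x^3 + 54*x^2 - 108*x + 81

Expanding det(x·I − A) (e.g. by cofactor expansion or by noting that A is similar to its Jordan form J, which has the same characteristic polynomial as A) gives
  χ_A(x) = x^4 - 12*x^3 + 54*x^2 - 108*x + 81
which factors as (x - 3)^4. The eigenvalues (with algebraic multiplicities) are λ = 3 with multiplicity 4.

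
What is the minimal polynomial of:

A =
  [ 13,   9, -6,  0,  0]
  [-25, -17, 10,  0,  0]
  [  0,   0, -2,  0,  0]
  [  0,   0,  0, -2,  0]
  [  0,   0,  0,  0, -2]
x^2 + 4*x + 4

The characteristic polynomial is χ_A(x) = (x + 2)^5, so the eigenvalues are known. The minimal polynomial is
  m_A(x) = Π_λ (x − λ)^{k_λ}
where k_λ is the size of the *largest* Jordan block for λ (equivalently, the smallest k with (A − λI)^k v = 0 for every generalised eigenvector v of λ).

  λ = -2: largest Jordan block has size 2, contributing (x + 2)^2

So m_A(x) = (x + 2)^2 = x^2 + 4*x + 4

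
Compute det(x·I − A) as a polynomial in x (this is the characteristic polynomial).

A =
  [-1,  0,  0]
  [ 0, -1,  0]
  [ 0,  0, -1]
x^3 + 3*x^2 + 3*x + 1

Expanding det(x·I − A) (e.g. by cofactor expansion or by noting that A is similar to its Jordan form J, which has the same characteristic polynomial as A) gives
  χ_A(x) = x^3 + 3*x^2 + 3*x + 1
which factors as (x + 1)^3. The eigenvalues (with algebraic multiplicities) are λ = -1 with multiplicity 3.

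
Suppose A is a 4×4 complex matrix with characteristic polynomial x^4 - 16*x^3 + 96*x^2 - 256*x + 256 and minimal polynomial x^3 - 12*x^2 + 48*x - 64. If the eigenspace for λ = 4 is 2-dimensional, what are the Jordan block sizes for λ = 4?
Block sizes for λ = 4: [3, 1]

Step 1 — from the characteristic polynomial, algebraic multiplicity of λ = 4 is 4. From dim ker(A − (4)·I) = 2, there are exactly 2 Jordan blocks for λ = 4.
Step 2 — from the minimal polynomial, the factor (x − 4)^3 tells us the largest block for λ = 4 has size 3.
Step 3 — with total size 4, 2 blocks, and largest block 3, the block sizes (in nonincreasing order) are [3, 1].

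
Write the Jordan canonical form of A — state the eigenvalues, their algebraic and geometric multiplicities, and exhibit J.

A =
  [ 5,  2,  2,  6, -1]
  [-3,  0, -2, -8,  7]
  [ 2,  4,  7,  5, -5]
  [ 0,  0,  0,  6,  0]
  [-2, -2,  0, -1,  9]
J_2(5) ⊕ J_1(5) ⊕ J_1(6) ⊕ J_1(6)

The characteristic polynomial is
  det(x·I − A) = x^5 - 27*x^4 + 291*x^3 - 1565*x^2 + 4200*x - 4500 = (x - 6)^2*(x - 5)^3

Eigenvalues and multiplicities (the geometric multiplicity of λ is n − rank(A − λI), which equals the number of Jordan blocks for λ):
  λ = 5: algebraic multiplicity = 3, geometric multiplicity = 2
  λ = 6: algebraic multiplicity = 2, geometric multiplicity = 2

Determining the block sizes for each eigenvalue:
  λ = 5: 2 blocks summing to 3 forces exactly one block of size 2 and the rest size 1 → block sizes [2, 1]
  λ = 6: gm = am = 2, so every block has size 1 → block sizes [1, 1]

Assembling the blocks gives a Jordan form
J =
  [5, 1, 0, 0, 0]
  [0, 5, 0, 0, 0]
  [0, 0, 5, 0, 0]
  [0, 0, 0, 6, 0]
  [0, 0, 0, 0, 6]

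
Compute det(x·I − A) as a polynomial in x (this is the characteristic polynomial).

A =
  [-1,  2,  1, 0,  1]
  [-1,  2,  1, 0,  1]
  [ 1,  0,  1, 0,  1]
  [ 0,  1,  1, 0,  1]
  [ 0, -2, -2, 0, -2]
x^5

Expanding det(x·I − A) (e.g. by cofactor expansion or by noting that A is similar to its Jordan form J, which has the same characteristic polynomial as A) gives
  χ_A(x) = x^5
which factors as x^5. The eigenvalues (with algebraic multiplicities) are λ = 0 with multiplicity 5.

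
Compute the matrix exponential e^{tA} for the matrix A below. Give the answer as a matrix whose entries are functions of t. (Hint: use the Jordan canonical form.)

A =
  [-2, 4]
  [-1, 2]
e^{tA} =
  [1 - 2*t, 4*t]
  [-t, 2*t + 1]

Strategy: write A = P · J · P⁻¹ where J is a Jordan canonical form, so e^{tA} = P · e^{tJ} · P⁻¹, and e^{tJ} can be computed block-by-block.

A has Jordan form
J =
  [0, 1]
  [0, 0]
(up to reordering of blocks).

Per-block formulas:
  For a 2×2 Jordan block J_2(0): exp(t · J_2(0)) = e^(0t)·(I + t·N), where N is the 2×2 nilpotent shift.

After assembling e^{tJ} and conjugating by P, we get:

e^{tA} =
  [1 - 2*t, 4*t]
  [-t, 2*t + 1]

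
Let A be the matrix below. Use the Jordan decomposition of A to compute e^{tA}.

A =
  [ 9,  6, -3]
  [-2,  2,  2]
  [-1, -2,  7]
e^{tA} =
  [3*t*exp(6*t) + exp(6*t), 6*t*exp(6*t), -3*t*exp(6*t)]
  [-2*t*exp(6*t), -4*t*exp(6*t) + exp(6*t), 2*t*exp(6*t)]
  [-t*exp(6*t), -2*t*exp(6*t), t*exp(6*t) + exp(6*t)]

Strategy: write A = P · J · P⁻¹ where J is a Jordan canonical form, so e^{tA} = P · e^{tJ} · P⁻¹, and e^{tJ} can be computed block-by-block.

A has Jordan form
J =
  [6, 1, 0]
  [0, 6, 0]
  [0, 0, 6]
(up to reordering of blocks).

Per-block formulas:
  For a 2×2 Jordan block J_2(6): exp(t · J_2(6)) = e^(6t)·(I + t·N), where N is the 2×2 nilpotent shift.
  For a 1×1 block at λ = 6: exp(t · [6]) = [e^(6t)].

After assembling e^{tJ} and conjugating by P, we get:

e^{tA} =
  [3*t*exp(6*t) + exp(6*t), 6*t*exp(6*t), -3*t*exp(6*t)]
  [-2*t*exp(6*t), -4*t*exp(6*t) + exp(6*t), 2*t*exp(6*t)]
  [-t*exp(6*t), -2*t*exp(6*t), t*exp(6*t) + exp(6*t)]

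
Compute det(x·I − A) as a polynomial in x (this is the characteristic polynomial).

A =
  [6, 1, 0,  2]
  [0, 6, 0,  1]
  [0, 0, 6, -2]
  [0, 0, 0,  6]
x^4 - 24*x^3 + 216*x^2 - 864*x + 1296

Expanding det(x·I − A) (e.g. by cofactor expansion or by noting that A is similar to its Jordan form J, which has the same characteristic polynomial as A) gives
  χ_A(x) = x^4 - 24*x^3 + 216*x^2 - 864*x + 1296
which factors as (x - 6)^4. The eigenvalues (with algebraic multiplicities) are λ = 6 with multiplicity 4.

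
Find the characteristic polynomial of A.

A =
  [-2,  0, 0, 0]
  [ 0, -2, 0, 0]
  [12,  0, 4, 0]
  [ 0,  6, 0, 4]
x^4 - 4*x^3 - 12*x^2 + 32*x + 64

Expanding det(x·I − A) (e.g. by cofactor expansion or by noting that A is similar to its Jordan form J, which has the same characteristic polynomial as A) gives
  χ_A(x) = x^4 - 4*x^3 - 12*x^2 + 32*x + 64
which factors as (x - 4)^2*(x + 2)^2. The eigenvalues (with algebraic multiplicities) are λ = -2 with multiplicity 2, λ = 4 with multiplicity 2.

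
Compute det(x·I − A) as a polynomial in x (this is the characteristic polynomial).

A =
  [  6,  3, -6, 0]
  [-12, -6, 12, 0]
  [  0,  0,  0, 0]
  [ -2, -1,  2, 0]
x^4

Expanding det(x·I − A) (e.g. by cofactor expansion or by noting that A is similar to its Jordan form J, which has the same characteristic polynomial as A) gives
  χ_A(x) = x^4
which factors as x^4. The eigenvalues (with algebraic multiplicities) are λ = 0 with multiplicity 4.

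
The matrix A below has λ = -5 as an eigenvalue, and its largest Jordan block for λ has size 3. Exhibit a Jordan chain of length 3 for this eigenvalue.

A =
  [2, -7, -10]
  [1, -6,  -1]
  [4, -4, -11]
A Jordan chain for λ = -5 of length 3:
v_1 = (2, 2, 0)ᵀ
v_2 = (7, 1, 4)ᵀ
v_3 = (1, 0, 0)ᵀ

Let N = A − (-5)·I. We want v_3 with N^3 v_3 = 0 but N^2 v_3 ≠ 0; then v_{j-1} := N · v_j for j = 3, …, 2.

Pick v_3 = (1, 0, 0)ᵀ.
Then v_2 = N · v_3 = (7, 1, 4)ᵀ.
Then v_1 = N · v_2 = (2, 2, 0)ᵀ.

Sanity check: (A − (-5)·I) v_1 = (0, 0, 0)ᵀ = 0. ✓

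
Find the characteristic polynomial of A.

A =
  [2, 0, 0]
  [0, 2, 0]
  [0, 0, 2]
x^3 - 6*x^2 + 12*x - 8

Expanding det(x·I − A) (e.g. by cofactor expansion or by noting that A is similar to its Jordan form J, which has the same characteristic polynomial as A) gives
  χ_A(x) = x^3 - 6*x^2 + 12*x - 8
which factors as (x - 2)^3. The eigenvalues (with algebraic multiplicities) are λ = 2 with multiplicity 3.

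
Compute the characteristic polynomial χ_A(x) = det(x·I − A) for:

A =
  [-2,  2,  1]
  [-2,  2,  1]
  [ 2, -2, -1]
x^3 + x^2

Expanding det(x·I − A) (e.g. by cofactor expansion or by noting that A is similar to its Jordan form J, which has the same characteristic polynomial as A) gives
  χ_A(x) = x^3 + x^2
which factors as x^2*(x + 1). The eigenvalues (with algebraic multiplicities) are λ = -1 with multiplicity 1, λ = 0 with multiplicity 2.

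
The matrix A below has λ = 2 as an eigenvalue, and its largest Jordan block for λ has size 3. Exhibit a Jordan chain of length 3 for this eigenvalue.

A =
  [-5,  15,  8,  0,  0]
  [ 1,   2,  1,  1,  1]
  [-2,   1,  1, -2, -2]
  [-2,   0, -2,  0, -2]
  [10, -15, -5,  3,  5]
A Jordan chain for λ = 2 of length 3:
v_1 = (-1, -1, 1, 2, -2)ᵀ
v_2 = (1, 2, -3, -4, 5)ᵀ
v_3 = (2, 1, 0, 0, 0)ᵀ

Let N = A − (2)·I. We want v_3 with N^3 v_3 = 0 but N^2 v_3 ≠ 0; then v_{j-1} := N · v_j for j = 3, …, 2.

Pick v_3 = (2, 1, 0, 0, 0)ᵀ.
Then v_2 = N · v_3 = (1, 2, -3, -4, 5)ᵀ.
Then v_1 = N · v_2 = (-1, -1, 1, 2, -2)ᵀ.

Sanity check: (A − (2)·I) v_1 = (0, 0, 0, 0, 0)ᵀ = 0. ✓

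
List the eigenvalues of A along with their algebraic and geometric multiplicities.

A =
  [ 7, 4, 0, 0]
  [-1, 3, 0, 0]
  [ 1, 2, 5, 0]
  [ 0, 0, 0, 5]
λ = 5: alg = 4, geom = 3

Step 1 — factor the characteristic polynomial to read off the algebraic multiplicities:
  χ_A(x) = (x - 5)^4

Step 2 — compute geometric multiplicities via the rank-nullity identity g(λ) = n − rank(A − λI):
  rank(A − (5)·I) = 1, so dim ker(A − (5)·I) = n − 1 = 3

Summary:
  λ = 5: algebraic multiplicity = 4, geometric multiplicity = 3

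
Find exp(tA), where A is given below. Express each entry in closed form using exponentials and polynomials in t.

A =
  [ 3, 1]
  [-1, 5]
e^{tA} =
  [-t*exp(4*t) + exp(4*t), t*exp(4*t)]
  [-t*exp(4*t), t*exp(4*t) + exp(4*t)]

Strategy: write A = P · J · P⁻¹ where J is a Jordan canonical form, so e^{tA} = P · e^{tJ} · P⁻¹, and e^{tJ} can be computed block-by-block.

A has Jordan form
J =
  [4, 1]
  [0, 4]
(up to reordering of blocks).

Per-block formulas:
  For a 2×2 Jordan block J_2(4): exp(t · J_2(4)) = e^(4t)·(I + t·N), where N is the 2×2 nilpotent shift.

After assembling e^{tJ} and conjugating by P, we get:

e^{tA} =
  [-t*exp(4*t) + exp(4*t), t*exp(4*t)]
  [-t*exp(4*t), t*exp(4*t) + exp(4*t)]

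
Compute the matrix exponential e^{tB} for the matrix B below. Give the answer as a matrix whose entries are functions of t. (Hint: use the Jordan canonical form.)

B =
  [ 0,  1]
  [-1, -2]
e^{tB} =
  [t*exp(-t) + exp(-t), t*exp(-t)]
  [-t*exp(-t), -t*exp(-t) + exp(-t)]

Strategy: write B = P · J · P⁻¹ where J is a Jordan canonical form, so e^{tB} = P · e^{tJ} · P⁻¹, and e^{tJ} can be computed block-by-block.

B has Jordan form
J =
  [-1,  1]
  [ 0, -1]
(up to reordering of blocks).

Per-block formulas:
  For a 2×2 Jordan block J_2(-1): exp(t · J_2(-1)) = e^(-1t)·(I + t·N), where N is the 2×2 nilpotent shift.

After assembling e^{tJ} and conjugating by P, we get:

e^{tB} =
  [t*exp(-t) + exp(-t), t*exp(-t)]
  [-t*exp(-t), -t*exp(-t) + exp(-t)]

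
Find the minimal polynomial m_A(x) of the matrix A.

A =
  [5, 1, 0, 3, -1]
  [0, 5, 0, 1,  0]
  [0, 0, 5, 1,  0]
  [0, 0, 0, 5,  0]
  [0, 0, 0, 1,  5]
x^2 - 10*x + 25

The characteristic polynomial is χ_A(x) = (x - 5)^5, so the eigenvalues are known. The minimal polynomial is
  m_A(x) = Π_λ (x − λ)^{k_λ}
where k_λ is the size of the *largest* Jordan block for λ (equivalently, the smallest k with (A − λI)^k v = 0 for every generalised eigenvector v of λ).

  λ = 5: largest Jordan block has size 2, contributing (x − 5)^2

So m_A(x) = (x - 5)^2 = x^2 - 10*x + 25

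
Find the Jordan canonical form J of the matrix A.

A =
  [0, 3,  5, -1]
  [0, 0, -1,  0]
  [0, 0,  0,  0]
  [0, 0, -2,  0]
J_3(0) ⊕ J_1(0)

The characteristic polynomial is
  det(x·I − A) = x^4

Eigenvalues and multiplicities (the geometric multiplicity of λ is n − rank(A − λI), which equals the number of Jordan blocks for λ):
  λ = 0: algebraic multiplicity = 4, geometric multiplicity = 2

Determining the block sizes for each eigenvalue:
  λ = 0: with am = 4 and gm = 2, the partition is not yet determined (e.g. several partitions of 4 into 2 parts exist). Let N = A − (0)·I. Computing rank(N^1) = 2, rank(N^2) = 1, rank(N^3) = 0; the number of blocks of size ≥ j is rank(N^{j−1}) − rank(N^j), giving [2, 1, 1]. So we have 1 block(s) of size 3, 1 block(s) of size 1 → block sizes [3, 1]

Assembling the blocks gives a Jordan form
J =
  [0, 1, 0, 0]
  [0, 0, 1, 0]
  [0, 0, 0, 0]
  [0, 0, 0, 0]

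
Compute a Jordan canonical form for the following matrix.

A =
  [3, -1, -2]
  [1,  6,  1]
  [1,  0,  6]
J_3(5)

The characteristic polynomial is
  det(x·I − A) = x^3 - 15*x^2 + 75*x - 125 = (x - 5)^3

Eigenvalues and multiplicities (the geometric multiplicity of λ is n − rank(A − λI), which equals the number of Jordan blocks for λ):
  λ = 5: algebraic multiplicity = 3, geometric multiplicity = 1

Determining the block sizes for each eigenvalue:
  λ = 5: one block (gm = 1), so the single block has size am = 3 → block sizes [3]

Assembling the blocks gives a Jordan form
J =
  [5, 1, 0]
  [0, 5, 1]
  [0, 0, 5]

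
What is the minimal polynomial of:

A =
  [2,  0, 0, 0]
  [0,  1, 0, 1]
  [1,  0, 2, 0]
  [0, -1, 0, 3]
x^2 - 4*x + 4

The characteristic polynomial is χ_A(x) = (x - 2)^4, so the eigenvalues are known. The minimal polynomial is
  m_A(x) = Π_λ (x − λ)^{k_λ}
where k_λ is the size of the *largest* Jordan block for λ (equivalently, the smallest k with (A − λI)^k v = 0 for every generalised eigenvector v of λ).

  λ = 2: largest Jordan block has size 2, contributing (x − 2)^2

So m_A(x) = (x - 2)^2 = x^2 - 4*x + 4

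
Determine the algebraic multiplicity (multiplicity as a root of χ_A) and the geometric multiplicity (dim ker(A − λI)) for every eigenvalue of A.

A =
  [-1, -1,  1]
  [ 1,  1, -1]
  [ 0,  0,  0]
λ = 0: alg = 3, geom = 2

Step 1 — factor the characteristic polynomial to read off the algebraic multiplicities:
  χ_A(x) = x^3

Step 2 — compute geometric multiplicities via the rank-nullity identity g(λ) = n − rank(A − λI):
  rank(A − (0)·I) = 1, so dim ker(A − (0)·I) = n − 1 = 2

Summary:
  λ = 0: algebraic multiplicity = 3, geometric multiplicity = 2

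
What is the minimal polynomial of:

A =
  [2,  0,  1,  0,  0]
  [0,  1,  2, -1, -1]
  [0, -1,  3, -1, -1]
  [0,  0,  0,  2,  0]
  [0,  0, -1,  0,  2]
x^3 - 6*x^2 + 12*x - 8

The characteristic polynomial is χ_A(x) = (x - 2)^5, so the eigenvalues are known. The minimal polynomial is
  m_A(x) = Π_λ (x − λ)^{k_λ}
where k_λ is the size of the *largest* Jordan block for λ (equivalently, the smallest k with (A − λI)^k v = 0 for every generalised eigenvector v of λ).

  λ = 2: largest Jordan block has size 3, contributing (x − 2)^3

So m_A(x) = (x - 2)^3 = x^3 - 6*x^2 + 12*x - 8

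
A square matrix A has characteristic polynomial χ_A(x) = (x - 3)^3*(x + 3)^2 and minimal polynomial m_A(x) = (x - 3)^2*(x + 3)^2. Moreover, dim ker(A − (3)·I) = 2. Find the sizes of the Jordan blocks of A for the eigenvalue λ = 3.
Block sizes for λ = 3: [2, 1]

Step 1 — from the characteristic polynomial, algebraic multiplicity of λ = 3 is 3. From dim ker(A − (3)·I) = 2, there are exactly 2 Jordan blocks for λ = 3.
Step 2 — from the minimal polynomial, the factor (x − 3)^2 tells us the largest block for λ = 3 has size 2.
Step 3 — with total size 3, 2 blocks, and largest block 2, the block sizes (in nonincreasing order) are [2, 1].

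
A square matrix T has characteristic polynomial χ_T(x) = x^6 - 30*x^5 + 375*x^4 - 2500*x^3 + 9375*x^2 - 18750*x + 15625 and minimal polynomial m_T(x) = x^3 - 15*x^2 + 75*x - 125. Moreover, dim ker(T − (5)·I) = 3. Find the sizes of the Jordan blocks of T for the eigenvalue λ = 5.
Block sizes for λ = 5: [3, 2, 1]

Step 1 — from the characteristic polynomial, algebraic multiplicity of λ = 5 is 6. From dim ker(T − (5)·I) = 3, there are exactly 3 Jordan blocks for λ = 5.
Step 2 — from the minimal polynomial, the factor (x − 5)^3 tells us the largest block for λ = 5 has size 3.
Step 3 — with total size 6, 3 blocks, and largest block 3, the block sizes (in nonincreasing order) are [3, 2, 1].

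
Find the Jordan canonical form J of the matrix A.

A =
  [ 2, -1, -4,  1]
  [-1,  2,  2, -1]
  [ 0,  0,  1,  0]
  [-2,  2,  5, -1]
J_3(1) ⊕ J_1(1)

The characteristic polynomial is
  det(x·I − A) = x^4 - 4*x^3 + 6*x^2 - 4*x + 1 = (x - 1)^4

Eigenvalues and multiplicities (the geometric multiplicity of λ is n − rank(A − λI), which equals the number of Jordan blocks for λ):
  λ = 1: algebraic multiplicity = 4, geometric multiplicity = 2

Determining the block sizes for each eigenvalue:
  λ = 1: with am = 4 and gm = 2, the partition is not yet determined (e.g. several partitions of 4 into 2 parts exist). Let N = A − (1)·I. Computing rank(N^1) = 2, rank(N^2) = 1, rank(N^3) = 0; the number of blocks of size ≥ j is rank(N^{j−1}) − rank(N^j), giving [2, 1, 1]. So we have 1 block(s) of size 3, 1 block(s) of size 1 → block sizes [3, 1]

Assembling the blocks gives a Jordan form
J =
  [1, 1, 0, 0]
  [0, 1, 1, 0]
  [0, 0, 1, 0]
  [0, 0, 0, 1]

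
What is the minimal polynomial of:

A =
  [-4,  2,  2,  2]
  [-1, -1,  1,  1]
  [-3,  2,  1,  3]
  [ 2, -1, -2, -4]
x^3 + 6*x^2 + 12*x + 8

The characteristic polynomial is χ_A(x) = (x + 2)^4, so the eigenvalues are known. The minimal polynomial is
  m_A(x) = Π_λ (x − λ)^{k_λ}
where k_λ is the size of the *largest* Jordan block for λ (equivalently, the smallest k with (A − λI)^k v = 0 for every generalised eigenvector v of λ).

  λ = -2: largest Jordan block has size 3, contributing (x + 2)^3

So m_A(x) = (x + 2)^3 = x^3 + 6*x^2 + 12*x + 8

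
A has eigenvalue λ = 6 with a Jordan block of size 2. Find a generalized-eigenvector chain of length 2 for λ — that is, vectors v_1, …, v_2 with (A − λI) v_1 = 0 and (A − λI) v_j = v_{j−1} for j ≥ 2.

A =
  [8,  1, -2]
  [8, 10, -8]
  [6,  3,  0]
A Jordan chain for λ = 6 of length 2:
v_1 = (2, 8, 6)ᵀ
v_2 = (1, 0, 0)ᵀ

Let N = A − (6)·I. We want v_2 with N^2 v_2 = 0 but N^1 v_2 ≠ 0; then v_{j-1} := N · v_j for j = 2, …, 2.

Pick v_2 = (1, 0, 0)ᵀ.
Then v_1 = N · v_2 = (2, 8, 6)ᵀ.

Sanity check: (A − (6)·I) v_1 = (0, 0, 0)ᵀ = 0. ✓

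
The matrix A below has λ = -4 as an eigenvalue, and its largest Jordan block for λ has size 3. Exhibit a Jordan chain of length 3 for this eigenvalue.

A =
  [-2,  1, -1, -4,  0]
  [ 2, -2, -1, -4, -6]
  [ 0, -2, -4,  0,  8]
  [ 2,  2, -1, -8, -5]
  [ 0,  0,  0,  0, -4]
A Jordan chain for λ = -4 of length 3:
v_1 = (-2, 0, -4, 0, 0)ᵀ
v_2 = (2, 2, 0, 2, 0)ᵀ
v_3 = (1, 0, 0, 0, 0)ᵀ

Let N = A − (-4)·I. We want v_3 with N^3 v_3 = 0 but N^2 v_3 ≠ 0; then v_{j-1} := N · v_j for j = 3, …, 2.

Pick v_3 = (1, 0, 0, 0, 0)ᵀ.
Then v_2 = N · v_3 = (2, 2, 0, 2, 0)ᵀ.
Then v_1 = N · v_2 = (-2, 0, -4, 0, 0)ᵀ.

Sanity check: (A − (-4)·I) v_1 = (0, 0, 0, 0, 0)ᵀ = 0. ✓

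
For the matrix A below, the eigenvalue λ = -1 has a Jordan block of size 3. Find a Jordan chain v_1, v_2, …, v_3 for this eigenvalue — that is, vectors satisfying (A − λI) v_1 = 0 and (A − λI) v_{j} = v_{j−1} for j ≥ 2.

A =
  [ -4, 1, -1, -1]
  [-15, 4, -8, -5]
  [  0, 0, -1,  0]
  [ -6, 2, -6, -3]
A Jordan chain for λ = -1 of length 3:
v_1 = (1, 5, 0, 2)ᵀ
v_2 = (-1, -8, 0, -6)ᵀ
v_3 = (0, 0, 1, 0)ᵀ

Let N = A − (-1)·I. We want v_3 with N^3 v_3 = 0 but N^2 v_3 ≠ 0; then v_{j-1} := N · v_j for j = 3, …, 2.

Pick v_3 = (0, 0, 1, 0)ᵀ.
Then v_2 = N · v_3 = (-1, -8, 0, -6)ᵀ.
Then v_1 = N · v_2 = (1, 5, 0, 2)ᵀ.

Sanity check: (A − (-1)·I) v_1 = (0, 0, 0, 0)ᵀ = 0. ✓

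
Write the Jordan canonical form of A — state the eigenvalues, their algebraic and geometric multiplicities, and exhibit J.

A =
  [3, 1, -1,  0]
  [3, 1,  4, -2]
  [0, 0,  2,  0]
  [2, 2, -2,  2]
J_3(2) ⊕ J_1(2)

The characteristic polynomial is
  det(x·I − A) = x^4 - 8*x^3 + 24*x^2 - 32*x + 16 = (x - 2)^4

Eigenvalues and multiplicities (the geometric multiplicity of λ is n − rank(A − λI), which equals the number of Jordan blocks for λ):
  λ = 2: algebraic multiplicity = 4, geometric multiplicity = 2

Determining the block sizes for each eigenvalue:
  λ = 2: with am = 4 and gm = 2, the partition is not yet determined (e.g. several partitions of 4 into 2 parts exist). Let N = A − (2)·I. Computing rank(N^1) = 2, rank(N^2) = 1, rank(N^3) = 0; the number of blocks of size ≥ j is rank(N^{j−1}) − rank(N^j), giving [2, 1, 1]. So we have 1 block(s) of size 3, 1 block(s) of size 1 → block sizes [3, 1]

Assembling the blocks gives a Jordan form
J =
  [2, 1, 0, 0]
  [0, 2, 1, 0]
  [0, 0, 2, 0]
  [0, 0, 0, 2]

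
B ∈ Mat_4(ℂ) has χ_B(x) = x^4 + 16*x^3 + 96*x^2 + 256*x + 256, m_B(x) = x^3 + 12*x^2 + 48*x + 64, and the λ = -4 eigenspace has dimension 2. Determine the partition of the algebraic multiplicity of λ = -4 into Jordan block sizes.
Block sizes for λ = -4: [3, 1]

Step 1 — from the characteristic polynomial, algebraic multiplicity of λ = -4 is 4. From dim ker(B − (-4)·I) = 2, there are exactly 2 Jordan blocks for λ = -4.
Step 2 — from the minimal polynomial, the factor (x + 4)^3 tells us the largest block for λ = -4 has size 3.
Step 3 — with total size 4, 2 blocks, and largest block 3, the block sizes (in nonincreasing order) are [3, 1].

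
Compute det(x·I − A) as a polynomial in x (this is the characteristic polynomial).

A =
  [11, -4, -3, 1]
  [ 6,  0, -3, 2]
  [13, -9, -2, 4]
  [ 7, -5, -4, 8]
x^4 - 17*x^3 + 105*x^2 - 275*x + 250

Expanding det(x·I − A) (e.g. by cofactor expansion or by noting that A is similar to its Jordan form J, which has the same characteristic polynomial as A) gives
  χ_A(x) = x^4 - 17*x^3 + 105*x^2 - 275*x + 250
which factors as (x - 5)^3*(x - 2). The eigenvalues (with algebraic multiplicities) are λ = 2 with multiplicity 1, λ = 5 with multiplicity 3.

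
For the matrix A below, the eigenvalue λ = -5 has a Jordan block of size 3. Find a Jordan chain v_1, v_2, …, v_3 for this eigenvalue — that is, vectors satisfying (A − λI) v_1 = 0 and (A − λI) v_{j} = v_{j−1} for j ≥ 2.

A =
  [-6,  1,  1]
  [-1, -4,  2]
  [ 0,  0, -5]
A Jordan chain for λ = -5 of length 3:
v_1 = (1, 1, 0)ᵀ
v_2 = (1, 2, 0)ᵀ
v_3 = (0, 0, 1)ᵀ

Let N = A − (-5)·I. We want v_3 with N^3 v_3 = 0 but N^2 v_3 ≠ 0; then v_{j-1} := N · v_j for j = 3, …, 2.

Pick v_3 = (0, 0, 1)ᵀ.
Then v_2 = N · v_3 = (1, 2, 0)ᵀ.
Then v_1 = N · v_2 = (1, 1, 0)ᵀ.

Sanity check: (A − (-5)·I) v_1 = (0, 0, 0)ᵀ = 0. ✓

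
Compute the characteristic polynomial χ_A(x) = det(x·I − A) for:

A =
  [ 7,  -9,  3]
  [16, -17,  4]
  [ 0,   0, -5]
x^3 + 15*x^2 + 75*x + 125

Expanding det(x·I − A) (e.g. by cofactor expansion or by noting that A is similar to its Jordan form J, which has the same characteristic polynomial as A) gives
  χ_A(x) = x^3 + 15*x^2 + 75*x + 125
which factors as (x + 5)^3. The eigenvalues (with algebraic multiplicities) are λ = -5 with multiplicity 3.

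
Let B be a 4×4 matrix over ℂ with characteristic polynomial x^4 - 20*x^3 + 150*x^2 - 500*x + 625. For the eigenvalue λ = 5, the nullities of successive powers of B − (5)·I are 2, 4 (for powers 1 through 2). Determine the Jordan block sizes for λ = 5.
Block sizes for λ = 5: [2, 2]

From the dimensions of kernels of powers, the number of Jordan blocks of size at least j is d_j − d_{j−1} where d_j = dim ker(N^j) (with d_0 = 0). Computing the differences gives [2, 2].
The number of blocks of size exactly k is (#blocks of size ≥ k) − (#blocks of size ≥ k + 1), so the partition is: 2 block(s) of size 2.
In nonincreasing order the block sizes are [2, 2].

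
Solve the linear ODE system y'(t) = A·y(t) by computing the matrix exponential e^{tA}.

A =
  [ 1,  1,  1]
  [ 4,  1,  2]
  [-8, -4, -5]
e^{tA} =
  [2*t*exp(-t) + exp(-t), t*exp(-t), t*exp(-t)]
  [4*t*exp(-t), 2*t*exp(-t) + exp(-t), 2*t*exp(-t)]
  [-8*t*exp(-t), -4*t*exp(-t), -4*t*exp(-t) + exp(-t)]

Strategy: write A = P · J · P⁻¹ where J is a Jordan canonical form, so e^{tA} = P · e^{tJ} · P⁻¹, and e^{tJ} can be computed block-by-block.

A has Jordan form
J =
  [-1,  1,  0]
  [ 0, -1,  0]
  [ 0,  0, -1]
(up to reordering of blocks).

Per-block formulas:
  For a 1×1 block at λ = -1: exp(t · [-1]) = [e^(-1t)].
  For a 2×2 Jordan block J_2(-1): exp(t · J_2(-1)) = e^(-1t)·(I + t·N), where N is the 2×2 nilpotent shift.

After assembling e^{tJ} and conjugating by P, we get:

e^{tA} =
  [2*t*exp(-t) + exp(-t), t*exp(-t), t*exp(-t)]
  [4*t*exp(-t), 2*t*exp(-t) + exp(-t), 2*t*exp(-t)]
  [-8*t*exp(-t), -4*t*exp(-t), -4*t*exp(-t) + exp(-t)]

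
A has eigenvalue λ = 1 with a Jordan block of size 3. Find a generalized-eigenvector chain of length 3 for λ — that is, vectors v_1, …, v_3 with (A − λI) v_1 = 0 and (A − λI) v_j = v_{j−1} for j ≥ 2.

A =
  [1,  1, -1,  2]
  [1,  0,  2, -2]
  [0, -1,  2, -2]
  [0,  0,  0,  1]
A Jordan chain for λ = 1 of length 3:
v_1 = (1, -1, -1, 0)ᵀ
v_2 = (0, 1, 0, 0)ᵀ
v_3 = (1, 0, 0, 0)ᵀ

Let N = A − (1)·I. We want v_3 with N^3 v_3 = 0 but N^2 v_3 ≠ 0; then v_{j-1} := N · v_j for j = 3, …, 2.

Pick v_3 = (1, 0, 0, 0)ᵀ.
Then v_2 = N · v_3 = (0, 1, 0, 0)ᵀ.
Then v_1 = N · v_2 = (1, -1, -1, 0)ᵀ.

Sanity check: (A − (1)·I) v_1 = (0, 0, 0, 0)ᵀ = 0. ✓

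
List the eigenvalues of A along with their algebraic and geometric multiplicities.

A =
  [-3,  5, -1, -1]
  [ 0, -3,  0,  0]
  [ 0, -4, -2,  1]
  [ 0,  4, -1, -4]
λ = -3: alg = 4, geom = 2

Step 1 — factor the characteristic polynomial to read off the algebraic multiplicities:
  χ_A(x) = (x + 3)^4

Step 2 — compute geometric multiplicities via the rank-nullity identity g(λ) = n − rank(A − λI):
  rank(A − (-3)·I) = 2, so dim ker(A − (-3)·I) = n − 2 = 2

Summary:
  λ = -3: algebraic multiplicity = 4, geometric multiplicity = 2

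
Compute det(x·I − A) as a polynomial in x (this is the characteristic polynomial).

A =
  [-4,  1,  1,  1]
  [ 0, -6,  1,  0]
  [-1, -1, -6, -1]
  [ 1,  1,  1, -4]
x^4 + 20*x^3 + 150*x^2 + 500*x + 625

Expanding det(x·I − A) (e.g. by cofactor expansion or by noting that A is similar to its Jordan form J, which has the same characteristic polynomial as A) gives
  χ_A(x) = x^4 + 20*x^3 + 150*x^2 + 500*x + 625
which factors as (x + 5)^4. The eigenvalues (with algebraic multiplicities) are λ = -5 with multiplicity 4.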